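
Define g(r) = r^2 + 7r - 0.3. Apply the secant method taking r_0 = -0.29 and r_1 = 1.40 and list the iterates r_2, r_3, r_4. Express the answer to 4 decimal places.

-0.0131, 0.0336, 0.0427

g(-0.29) = -2.245900, g(1.40) = 11.460000
r_2 = 1.400000 − 11.460000·(1.400000 − (-0.290000)) / (11.460000 − (-2.245900)) = 1.400000 − (19.367400)/(13.705900) = -0.013070
g(-0.013070) = -0.391321
r_3 = -0.013070 − (-0.391321)·(-0.013070 − 1.400000) / (-0.391321 − 11.460000) = -0.013070 − (0.552964)/(-11.851321) = 0.033588
g(0.033588) = -0.063755
r_4 = 0.033588 − (-0.063755)·(0.033588 − (-0.013070)) / (-0.063755 − (-0.391321)) = 0.033588 − (-0.002975)/(0.327566) = 0.042669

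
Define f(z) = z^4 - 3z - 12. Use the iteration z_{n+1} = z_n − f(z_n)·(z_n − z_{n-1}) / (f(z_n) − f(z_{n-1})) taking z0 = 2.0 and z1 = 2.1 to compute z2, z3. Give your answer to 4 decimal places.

2.0635, 2.0653

f(2.0) = -2.000000, f(2.1) = 1.148100
z2 = 2.100000 − 1.148100·(2.100000 − 2.000000) / (1.148100 − (-2.000000)) = 2.100000 − (0.114810)/(3.148100) = 2.063530
f(2.063530) = -0.058685
z3 = 2.063530 − (-0.058685)·(2.063530 − 2.100000) / (-0.058685 − 1.148100) = 2.063530 − (0.002140)/(-1.206785) = 2.065304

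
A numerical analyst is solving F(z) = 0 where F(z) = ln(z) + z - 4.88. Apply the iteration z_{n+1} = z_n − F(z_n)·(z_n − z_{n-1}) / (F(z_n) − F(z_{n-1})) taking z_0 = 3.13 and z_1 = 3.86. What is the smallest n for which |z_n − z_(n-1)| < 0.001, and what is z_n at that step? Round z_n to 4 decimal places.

F(3.13) = -0.608967, F(3.86) = 0.330667
z_2 = 3.860000 − 0.330667·(0.730000)/(0.939634) = 3.603105;  |Δ| = 0.256895
F(3.603105) = 0.004901
z_3 = 3.603105 − 0.004901·(-0.256895)/(-0.325766) = 3.599240;  |Δ| = 0.003865
F(3.599240) = -0.000037
z_4 = 3.599240 − (-0.000037)·(-0.003865)/(-0.004938) = 3.599269;  |Δ| = 0.000029
|z_4 − z_3| = 0.000029 < 0.001

n = 4, z_n = 3.5993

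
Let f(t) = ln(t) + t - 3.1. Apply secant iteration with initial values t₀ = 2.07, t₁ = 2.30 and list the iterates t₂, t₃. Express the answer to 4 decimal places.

2.2774, 2.2771

f(2.07) = -0.302451, f(2.30) = 0.032909
t₂ = 2.300000 − 0.032909·(2.300000 − 2.070000) / (0.032909 − (-0.302451)) = 2.300000 − (0.007569)/(0.335361) = 2.277430
f(2.277430) = 0.000478
t₃ = 2.277430 − 0.000478·(2.277430 − 2.300000) / (0.000478 − 0.032909) = 2.277430 − (-0.000011)/(-0.032432) = 2.277098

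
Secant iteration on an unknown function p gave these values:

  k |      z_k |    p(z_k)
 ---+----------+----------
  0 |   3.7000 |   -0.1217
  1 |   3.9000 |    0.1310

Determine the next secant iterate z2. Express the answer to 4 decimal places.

z2 = 3.9000 − 0.1310·(3.9000 − 3.7000) / (0.1310 − (-0.1217))
   = 3.9000 − (0.026200)/(0.252700) = 3.796320

3.7963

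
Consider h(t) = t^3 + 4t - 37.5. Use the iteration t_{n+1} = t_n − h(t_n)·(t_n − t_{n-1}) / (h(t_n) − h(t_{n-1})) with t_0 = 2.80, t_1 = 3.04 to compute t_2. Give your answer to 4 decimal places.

2.9469

h(2.80) = -4.348000, h(3.04) = 2.754464
t_2 = 3.040000 − 2.754464·(3.040000 − 2.800000) / (2.754464 − (-4.348000)) = 3.040000 − (0.661071)/(7.102464) = 2.946924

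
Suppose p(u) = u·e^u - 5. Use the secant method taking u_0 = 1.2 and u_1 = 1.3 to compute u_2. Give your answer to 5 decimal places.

1.32925

p(1.2) = -1.0158597, p(1.3) = -0.2299143
u_2 = 1.3000000 − (-0.2299143)·(1.3000000 − 1.2000000) / (-0.2299143 − (-1.0158597)) = 1.3000000 − (-0.0229914)/(0.7859454) = 1.3292532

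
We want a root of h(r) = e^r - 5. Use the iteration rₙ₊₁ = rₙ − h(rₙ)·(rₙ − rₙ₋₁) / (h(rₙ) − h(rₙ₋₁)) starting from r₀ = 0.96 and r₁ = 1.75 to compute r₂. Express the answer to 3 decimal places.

1.560

h(0.96) = -2.38830, h(1.75) = 0.75460
r₂ = 1.75000 − 0.75460·(1.75000 − 0.96000) / (0.75460 − (-2.38830)) = 1.75000 − (0.59614)/(3.14291) = 1.56032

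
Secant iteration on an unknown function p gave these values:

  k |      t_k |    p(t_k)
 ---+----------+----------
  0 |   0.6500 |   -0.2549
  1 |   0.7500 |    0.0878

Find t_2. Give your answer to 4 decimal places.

t_2 = 0.7500 − 0.0878·(0.7500 − 0.6500) / (0.0878 − (-0.2549))
   = 0.7500 − (0.008780)/(0.342700) = 0.724380

0.7244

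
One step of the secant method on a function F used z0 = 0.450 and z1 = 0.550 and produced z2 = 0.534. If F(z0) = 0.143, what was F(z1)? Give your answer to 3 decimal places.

-0.027

The secant line through (0.450, 0.143) and (0.550, F(z1)) crosses zero at z2 = 0.534.
So (0.450, 0.143), (0.550, F(z1)), (0.534, 0) are collinear:
F(z1) = 0.143 · (0.550 − 0.534) / (0.450 − 0.534) = 0.143 · (0.01600)/(-0.08400) = -0.02724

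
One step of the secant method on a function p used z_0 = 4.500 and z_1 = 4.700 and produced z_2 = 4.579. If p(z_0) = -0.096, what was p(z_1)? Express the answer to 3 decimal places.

The secant line through (4.500, -0.096) and (4.700, p(z_1)) crosses zero at z_2 = 4.579.
So (4.500, -0.096), (4.700, p(z_1)), (4.579, 0) are collinear:
p(z_1) = -0.096 · (4.700 − 4.579) / (4.500 − 4.579) = -0.096 · (0.12100)/(-0.07900) = 0.14704

0.147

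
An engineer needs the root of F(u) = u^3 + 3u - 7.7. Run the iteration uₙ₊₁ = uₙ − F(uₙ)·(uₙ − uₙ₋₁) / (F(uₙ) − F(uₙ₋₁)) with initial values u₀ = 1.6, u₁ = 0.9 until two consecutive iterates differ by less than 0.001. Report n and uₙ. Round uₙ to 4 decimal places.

F(1.6) = 1.196000, F(0.9) = -4.271000
u₂ = 0.900000 − (-4.271000)·(-0.700000)/(-5.467000) = 1.446863;  |Δ| = 0.546863
F(1.446863) = -0.330530
u₃ = 1.446863 − (-0.330530)·(0.546863)/(3.940470) = 1.492734;  |Δ| = 0.045871
F(1.492734) = 0.104397
u₄ = 1.492734 − 0.104397·(0.045871)/(0.434927) = 1.481724;  |Δ| = 0.011011
F(1.481724) = -0.001697
u₅ = 1.481724 − (-0.001697)·(-0.011011)/(-0.106094) = 1.481900;  |Δ| = 0.000176
|u₅ − u₄| = 0.000176 < 0.001

n = 5, uₙ = 1.4819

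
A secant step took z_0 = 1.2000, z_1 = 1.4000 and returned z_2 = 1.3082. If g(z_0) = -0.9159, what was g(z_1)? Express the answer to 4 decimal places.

The secant line through (1.2000, -0.9159) and (1.4000, g(z_1)) crosses zero at z_2 = 1.3082.
So (1.2000, -0.9159), (1.4000, g(z_1)), (1.3082, 0) are collinear:
g(z_1) = -0.9159 · (1.4000 − 1.3082) / (1.2000 − 1.3082) = -0.9159 · (0.091800)/(-0.108200) = 0.777076

0.7771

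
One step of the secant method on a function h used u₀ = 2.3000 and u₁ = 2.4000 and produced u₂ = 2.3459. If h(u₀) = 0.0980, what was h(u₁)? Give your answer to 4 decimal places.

The secant line through (2.3000, 0.0980) and (2.4000, h(u₁)) crosses zero at u₂ = 2.3459.
So (2.3000, 0.0980), (2.4000, h(u₁)), (2.3459, 0) are collinear:
h(u₁) = 0.0980 · (2.4000 − 2.3459) / (2.3000 − 2.3459) = 0.0980 · (0.054100)/(-0.045900) = -0.115508

-0.1155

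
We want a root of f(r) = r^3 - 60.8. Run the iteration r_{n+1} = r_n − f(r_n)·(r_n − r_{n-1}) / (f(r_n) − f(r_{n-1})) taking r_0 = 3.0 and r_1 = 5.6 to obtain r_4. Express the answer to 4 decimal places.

f(3.0) = -33.800000, f(5.6) = 114.816000
r_2 = 5.600000 − 114.816000·(5.600000 − 3.000000) / (114.816000 − (-33.800000)) = 5.600000 − (298.521600)/(148.616000) = 3.591323
f(3.591323) = -14.480565
r_3 = 3.591323 − (-14.480565)·(3.591323 − 5.600000) / (-14.480565 − 114.816000) = 3.591323 − (29.086783)/(-129.296565) = 3.816284
f(3.816284) = -5.219534
r_4 = 3.816284 − (-5.219534)·(3.816284 − 3.591323) / (-5.219534 − (-14.480565)) = 3.816284 − (-1.174196)/(9.261031) = 3.943073

3.9431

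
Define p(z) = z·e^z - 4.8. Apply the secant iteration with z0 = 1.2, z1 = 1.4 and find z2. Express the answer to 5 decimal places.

p(1.2) = -0.8158597, p(1.4) = 0.8772800
z2 = 1.4000000 − 0.8772800·(1.4000000 − 1.2000000) / (0.8772800 − (-0.8158597)) = 1.4000000 − (0.1754560)/(1.6931396) = 1.2963724

1.29637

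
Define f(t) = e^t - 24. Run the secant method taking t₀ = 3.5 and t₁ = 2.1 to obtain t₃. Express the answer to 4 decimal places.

3.3035

f(3.5) = 9.115452, f(2.1) = -15.833830
t₂ = 2.100000 − (-15.833830)·(2.100000 − 3.500000) / (-15.833830 − 9.115452) = 2.100000 − (22.167362)/(-24.949282) = 2.988497
f(2.988497) = -4.144183
t₃ = 2.988497 − (-4.144183)·(2.988497 − 2.100000) / (-4.144183 − (-15.833830)) = 2.988497 − (-3.682094)/(11.689647) = 3.303485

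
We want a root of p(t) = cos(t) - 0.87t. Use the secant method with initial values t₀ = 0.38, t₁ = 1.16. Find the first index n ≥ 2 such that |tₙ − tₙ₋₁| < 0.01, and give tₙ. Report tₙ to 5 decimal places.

n = 4, tₙ = 0.80046

p(0.38) = 0.5980646, p(1.16) = -0.6098605
t₂ = 1.1600000 − (-0.6098605)·(0.7800000)/(-1.2079251) = 0.7661915;  |Δ| = 0.3938085
p(0.7661915) = 0.0539701
t₃ = 0.7661915 − 0.0539701·(-0.3938085)/(0.6638305) = 0.7982085;  |Δ| = 0.0320170
p(0.7982085) = 0.0035493
t₄ = 0.7982085 − 0.0035493·(0.0320170)/(-0.0504208) = 0.8004623;  |Δ| = 0.0022538
|t₄ − t₃| = 0.0022538 < 0.01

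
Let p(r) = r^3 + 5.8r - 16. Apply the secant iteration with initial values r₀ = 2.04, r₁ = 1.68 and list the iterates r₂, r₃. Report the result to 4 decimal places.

1.7734, 1.7827

p(2.04) = 4.321664, p(1.68) = -1.514368
r₂ = 1.680000 − (-1.514368)·(1.680000 − 2.040000) / (-1.514368 − 4.321664) = 1.680000 − (0.545172)/(-5.836032) = 1.773415
p(1.773415) = -0.136803
r₃ = 1.773415 − (-0.136803)·(1.773415 − 1.680000) / (-0.136803 − (-1.514368)) = 1.773415 − (-0.012779)/(1.377565) = 1.782692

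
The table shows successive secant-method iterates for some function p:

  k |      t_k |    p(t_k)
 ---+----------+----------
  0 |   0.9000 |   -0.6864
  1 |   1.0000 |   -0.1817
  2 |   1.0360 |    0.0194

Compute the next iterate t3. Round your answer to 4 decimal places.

t3 = 1.0360 − 0.0194·(1.0360 − 1.0000) / (0.0194 − (-0.1817))
   = 1.0360 − (0.000698)/(0.201100) = 1.032527

1.0325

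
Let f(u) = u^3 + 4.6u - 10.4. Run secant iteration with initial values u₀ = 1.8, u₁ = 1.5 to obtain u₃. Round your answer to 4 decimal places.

f(1.8) = 3.712000, f(1.5) = -0.125000
u₂ = 1.500000 − (-0.125000)·(1.500000 − 1.800000) / (-0.125000 − 3.712000) = 1.500000 − (0.037500)/(-3.837000) = 1.509773
f(1.509773) = -0.013643
u₃ = 1.509773 − (-0.013643)·(1.509773 − 1.500000) / (-0.013643 − (-0.125000)) = 1.509773 − (-0.000133)/(0.111357) = 1.510971

1.5110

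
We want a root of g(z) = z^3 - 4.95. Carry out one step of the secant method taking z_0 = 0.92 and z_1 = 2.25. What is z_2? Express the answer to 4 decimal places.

1.4428

g(0.92) = -4.171312, g(2.25) = 6.440625
z_2 = 2.250000 − 6.440625·(2.250000 − 0.920000) / (6.440625 − (-4.171312)) = 2.250000 − (8.566031)/(10.611937) = 1.442793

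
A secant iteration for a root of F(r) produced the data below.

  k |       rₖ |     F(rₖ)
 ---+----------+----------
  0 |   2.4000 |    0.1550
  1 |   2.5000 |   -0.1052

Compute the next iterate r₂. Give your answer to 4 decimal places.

2.4596

r₂ = 2.5000 − (-0.1052)·(2.5000 − 2.4000) / (-0.1052 − 0.1550)
   = 2.5000 − (-0.010520)/(-0.260200) = 2.459570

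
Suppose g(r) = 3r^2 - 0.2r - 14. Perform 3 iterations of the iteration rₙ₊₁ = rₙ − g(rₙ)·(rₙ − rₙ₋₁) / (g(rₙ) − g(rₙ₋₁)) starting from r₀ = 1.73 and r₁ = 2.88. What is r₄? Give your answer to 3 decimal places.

g(1.73) = -5.36730, g(2.88) = 10.30720
r₂ = 2.88000 − 10.30720·(2.88000 − 1.73000) / (10.30720 − (-5.36730)) = 2.88000 − (11.85328)/(15.67450) = 2.12379
g(2.12379) = -0.89336
r₃ = 2.12379 − (-0.89336)·(2.12379 − 2.88000) / (-0.89336 − 10.30720) = 2.12379 − (0.67557)/(-11.20056) = 2.18410
g(2.18410) = -0.12592
r₄ = 2.18410 − (-0.12592)·(2.18410 − 2.12379) / (-0.12592 − (-0.89336)) = 2.18410 − (-0.00760)/(0.76744) = 2.19400

2.194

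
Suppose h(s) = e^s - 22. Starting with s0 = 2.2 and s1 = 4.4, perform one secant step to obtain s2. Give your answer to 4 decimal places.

2.5941

h(2.2) = -12.974987, h(4.4) = 59.450869
s2 = 4.400000 − 59.450869·(4.400000 − 2.200000) / (59.450869 − (-12.974987)) = 4.400000 − (130.791911)/(72.425855) = 2.594127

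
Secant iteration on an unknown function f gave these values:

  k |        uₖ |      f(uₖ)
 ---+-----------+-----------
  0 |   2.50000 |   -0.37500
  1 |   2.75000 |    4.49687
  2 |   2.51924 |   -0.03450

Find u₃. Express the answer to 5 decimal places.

2.52100

u₃ = 2.51924 − (-0.03450)·(2.51924 − 2.75000) / (-0.03450 − 4.49687)
   = 2.51924 − (0.0079612)/(-4.5313700) = 2.5209969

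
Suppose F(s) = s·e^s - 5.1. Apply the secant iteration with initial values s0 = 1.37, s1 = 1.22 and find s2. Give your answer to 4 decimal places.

F(1.37) = 0.291430, F(1.22) = -0.967631
s2 = 1.220000 − (-0.967631)·(1.220000 − 1.370000) / (-0.967631 − 0.291430) = 1.220000 − (0.145145)/(-1.259061) = 1.335280

1.3353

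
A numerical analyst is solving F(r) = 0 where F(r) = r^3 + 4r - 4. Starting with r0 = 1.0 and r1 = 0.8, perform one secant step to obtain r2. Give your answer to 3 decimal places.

0.845

F(1.0) = 1.00000, F(0.8) = -0.28800
r2 = 0.80000 − (-0.28800)·(0.80000 − 1.00000) / (-0.28800 − 1.00000) = 0.80000 − (0.05760)/(-1.28800) = 0.84472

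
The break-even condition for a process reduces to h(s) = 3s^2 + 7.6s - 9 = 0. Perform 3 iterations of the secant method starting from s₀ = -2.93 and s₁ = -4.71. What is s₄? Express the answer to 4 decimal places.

h(-2.93) = -5.513300, h(-4.71) = 21.756300
s₂ = -4.710000 − 21.756300·(-4.710000 − (-2.930000)) / (21.756300 − (-5.513300)) = -4.710000 − (-38.726214)/(27.269600) = -3.289876
h(-3.289876) = -1.533206
s₃ = -3.289876 − (-1.533206)·(-3.289876 − (-4.710000)) / (-1.533206 − 21.756300) = -3.289876 − (-2.177342)/(-23.289506) = -3.383366
h(-3.383366) = -0.372082
s₄ = -3.383366 − (-0.372082)·(-3.383366 − (-3.289876)) / (-0.372082 − (-1.533206)) = -3.383366 − (0.034786)/(1.161124) = -3.413325

-3.4133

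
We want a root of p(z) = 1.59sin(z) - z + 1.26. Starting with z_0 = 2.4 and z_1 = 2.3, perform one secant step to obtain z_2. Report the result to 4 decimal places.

p(2.4) = -0.066014, p(2.3) = 0.145671
z_2 = 2.300000 − 0.145671·(2.300000 − 2.400000) / (0.145671 − (-0.066014)) = 2.300000 − (-0.014567)/(0.211685) = 2.368815

2.3688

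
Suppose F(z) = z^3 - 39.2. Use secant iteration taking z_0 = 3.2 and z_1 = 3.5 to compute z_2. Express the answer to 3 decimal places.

F(3.2) = -6.43200, F(3.5) = 3.67500
z_2 = 3.50000 − 3.67500·(3.50000 − 3.20000) / (3.67500 − (-6.43200)) = 3.50000 − (1.10250)/(10.10700) = 3.39092

3.391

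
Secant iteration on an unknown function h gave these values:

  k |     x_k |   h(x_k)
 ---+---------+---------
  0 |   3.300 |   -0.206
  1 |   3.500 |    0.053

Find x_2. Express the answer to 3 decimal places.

3.459

x_2 = 3.500 − 0.053·(3.500 − 3.300) / (0.053 − (-0.206))
   = 3.500 − (0.01060)/(0.25900) = 3.45907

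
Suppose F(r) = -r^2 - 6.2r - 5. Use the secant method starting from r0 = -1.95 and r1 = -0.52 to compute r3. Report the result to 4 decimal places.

F(-1.95) = 3.287500, F(-0.52) = -2.046400
r2 = -0.520000 − (-2.046400)·(-0.520000 − (-1.950000)) / (-2.046400 − 3.287500) = -0.520000 − (-2.926352)/(-5.333900) = -1.068633
F(-1.068633) = 0.483547
r3 = -1.068633 − 0.483547·(-1.068633 − (-0.520000)) / (0.483547 − (-2.046400)) = -1.068633 − (-0.265290)/(2.529947) = -0.963773

-0.9638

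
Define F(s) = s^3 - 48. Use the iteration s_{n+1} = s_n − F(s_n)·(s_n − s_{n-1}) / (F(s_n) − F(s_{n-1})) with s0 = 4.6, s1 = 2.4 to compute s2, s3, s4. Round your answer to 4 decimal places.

F(4.6) = 49.336000, F(2.4) = -34.176000
s2 = 2.400000 − (-34.176000)·(2.400000 − 4.600000) / (-34.176000 − 49.336000) = 2.400000 − (75.187200)/(-83.512000) = 3.300316
F(3.300316) = -12.052671
s3 = 3.300316 − (-12.052671)·(3.300316 − 2.400000) / (-12.052671 − (-34.176000)) = 3.300316 − (-10.851214)/(22.123329) = 3.790804
F(3.790804) = 6.474573
s4 = 3.790804 − 6.474573·(3.790804 − 3.300316) / (6.474573 − (-12.052671)) = 3.790804 − (3.175696)/(18.527244) = 3.619397

3.3003, 3.7908, 3.6194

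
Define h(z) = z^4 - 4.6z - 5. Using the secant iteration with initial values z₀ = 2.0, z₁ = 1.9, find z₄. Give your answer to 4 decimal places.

h(2.0) = 1.800000, h(1.9) = -0.707900
z₂ = 1.900000 − (-0.707900)·(1.900000 − 2.000000) / (-0.707900 − 1.800000) = 1.900000 − (0.070790)/(-2.507900) = 1.928227
h(1.928227) = -0.045884
z₃ = 1.928227 − (-0.045884)·(1.928227 − 1.900000) / (-0.045884 − (-0.707900)) = 1.928227 − (-0.001295)/(0.662016) = 1.930183
h(1.930183) = 0.001305
z₄ = 1.930183 − 0.001305·(1.930183 − 1.928227) / (0.001305 − (-0.045884)) = 1.930183 − (0.000003)/(0.047189) = 1.930129

1.9301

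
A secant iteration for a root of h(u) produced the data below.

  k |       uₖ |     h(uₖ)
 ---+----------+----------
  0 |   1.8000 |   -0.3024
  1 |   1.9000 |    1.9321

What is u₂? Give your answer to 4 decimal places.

1.8135

u₂ = 1.9000 − 1.9321·(1.9000 − 1.8000) / (1.9321 − (-0.3024))
   = 1.9000 − (0.193210)/(2.234500) = 1.813533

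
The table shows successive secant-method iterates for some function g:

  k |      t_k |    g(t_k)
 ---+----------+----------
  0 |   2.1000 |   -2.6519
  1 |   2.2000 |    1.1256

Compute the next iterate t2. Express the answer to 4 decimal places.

2.1702

t2 = 2.2000 − 1.1256·(2.2000 − 2.1000) / (1.1256 − (-2.6519))
   = 2.2000 − (0.112560)/(3.777500) = 2.170203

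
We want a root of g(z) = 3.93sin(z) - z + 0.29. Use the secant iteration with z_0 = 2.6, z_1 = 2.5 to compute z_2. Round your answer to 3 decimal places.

2.533

g(2.6) = -0.28408, g(2.5) = 0.14200
z_2 = 2.50000 − 0.14200·(2.50000 − 2.60000) / (0.14200 − (-0.28408)) = 2.50000 − (-0.01420)/(0.42608) = 2.53333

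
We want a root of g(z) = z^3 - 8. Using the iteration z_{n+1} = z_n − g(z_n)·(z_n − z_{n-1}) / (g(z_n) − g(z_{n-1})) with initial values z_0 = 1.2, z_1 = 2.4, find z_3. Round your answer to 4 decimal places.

1.9671

g(1.2) = -6.272000, g(2.4) = 5.824000
z_2 = 2.400000 − 5.824000·(2.400000 − 1.200000) / (5.824000 − (-6.272000)) = 2.400000 − (6.988800)/(12.096000) = 1.822222
g(1.822222) = -1.949322
z_3 = 1.822222 − (-1.949322)·(1.822222 − 2.400000) / (-1.949322 − 5.824000) = 1.822222 − (1.126275)/(-7.773322) = 1.967112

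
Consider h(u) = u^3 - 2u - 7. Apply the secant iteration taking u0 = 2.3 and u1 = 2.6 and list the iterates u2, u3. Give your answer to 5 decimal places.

h(2.3) = 0.5670000, h(2.6) = 5.3760000
u2 = 2.6000000 − 5.3760000·(2.6000000 − 2.3000000) / (5.3760000 − 0.5670000) = 2.6000000 − (1.6128000)/(4.8090000) = 2.2646288
h(2.2646288) = 0.0849902
u3 = 2.2646288 − 0.0849902·(2.2646288 − 2.6000000) / (0.0849902 − 5.3760000) = 2.2646288 − (-0.0285033)/(-5.2910098) = 2.2592417

2.26463, 2.25924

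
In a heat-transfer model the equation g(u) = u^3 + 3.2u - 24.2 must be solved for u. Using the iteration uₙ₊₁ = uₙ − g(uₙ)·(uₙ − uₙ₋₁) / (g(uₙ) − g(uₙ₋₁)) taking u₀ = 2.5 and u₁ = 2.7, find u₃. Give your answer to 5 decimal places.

g(2.5) = -0.5750000, g(2.7) = 4.1230000
u₂ = 2.7000000 − 4.1230000·(2.7000000 − 2.5000000) / (4.1230000 − (-0.5750000)) = 2.7000000 − (0.8246000)/(4.6980000) = 2.5244785
g(2.5244785) = -0.0331882
u₃ = 2.5244785 − (-0.0331882)·(2.5244785 − 2.7000000) / (-0.0331882 − 4.1230000) = 2.5244785 − (0.0058253)/(-4.1561882) = 2.5258801

2.52588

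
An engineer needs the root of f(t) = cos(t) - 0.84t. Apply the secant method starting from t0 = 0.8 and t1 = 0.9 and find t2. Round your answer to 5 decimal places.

f(0.8) = 0.0247067, f(0.9) = -0.1343900
t2 = 0.9000000 − (-0.1343900)·(0.9000000 − 0.8000000) / (-0.1343900 − 0.0247067) = 0.9000000 − (-0.0134390)/(-0.1590967) = 0.8155294

0.81553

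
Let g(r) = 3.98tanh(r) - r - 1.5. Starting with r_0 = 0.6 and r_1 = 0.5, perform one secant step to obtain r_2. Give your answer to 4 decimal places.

g(0.6) = 0.037457, g(0.5) = -0.160774
r_2 = 0.500000 − (-0.160774)·(0.500000 − 0.600000) / (-0.160774 − 0.037457) = 0.500000 − (0.016077)/(-0.198231) = 0.581104

0.5811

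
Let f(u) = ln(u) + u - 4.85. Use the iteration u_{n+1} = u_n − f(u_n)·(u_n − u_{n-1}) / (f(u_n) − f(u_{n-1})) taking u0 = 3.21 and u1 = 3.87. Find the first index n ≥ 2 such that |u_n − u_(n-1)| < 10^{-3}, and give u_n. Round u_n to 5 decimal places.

n = 4, u_n = 3.57581

f(3.21) = -0.4737291, f(3.87) = 0.3732545
u2 = 3.8700000 − 0.3732545·(0.6600000)/(0.8469836) = 3.5791467;  |Δ| = 0.2908533
f(3.5791467) = 0.0042711
u3 = 3.5791467 − 0.0042711·(-0.2908533)/(-0.3689834) = 3.5757800;  |Δ| = 0.0033667
f(3.5757800) = -0.0000367
u4 = 3.5757800 − (-0.0000367)·(-0.0033667)/(-0.0043078) = 3.5758087;  |Δ| = 0.0000287
|u4 − u3| = 0.0000287 < 10^{-3}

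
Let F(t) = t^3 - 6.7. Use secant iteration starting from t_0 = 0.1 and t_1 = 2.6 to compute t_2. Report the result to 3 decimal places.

F(0.1) = -6.69900, F(2.6) = 10.87600
t_2 = 2.60000 − 10.87600·(2.60000 − 0.10000) / (10.87600 − (-6.69900)) = 2.60000 − (27.19000)/(17.57500) = 1.05292

1.053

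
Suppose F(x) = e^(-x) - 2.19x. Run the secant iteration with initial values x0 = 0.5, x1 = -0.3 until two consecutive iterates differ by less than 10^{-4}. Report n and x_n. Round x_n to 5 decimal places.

F(0.5) = -0.4884693, F(-0.3) = 2.0068588
x2 = -0.3000000 − 2.0068588·(-0.8000000)/(2.4953281) = 0.3433972;  |Δ| = 0.6433972
F(0.3433972) = -0.0426834
x3 = 0.3433972 − (-0.0426834)·(0.6433972)/(-2.0495422) = 0.3299979;  |Δ| = 0.0133993
F(0.3299979) = -0.0037702
x4 = 0.3299979 − (-0.0037702)·(-0.0133993)/(0.0389132) = 0.3286997;  |Δ| = 0.0012982
F(0.3286997) = 0.0000068
x5 = 0.3286997 − 0.0000068·(-0.0012982)/(0.0037770) = 0.3287020;  |Δ| = 0.0000023
|x5 − x4| = 0.0000023 < 10^{-4}

n = 5, x_n = 0.32870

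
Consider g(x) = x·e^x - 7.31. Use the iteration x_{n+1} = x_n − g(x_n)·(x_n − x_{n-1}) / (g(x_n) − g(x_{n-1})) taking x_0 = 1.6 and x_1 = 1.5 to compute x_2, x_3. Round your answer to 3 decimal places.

1.549, 1.551

g(1.6) = 0.61485, g(1.5) = -0.58747
x_2 = 1.50000 − (-0.58747)·(1.50000 − 1.60000) / (-0.58747 − 0.61485) = 1.50000 − (0.05875)/(-1.20232) = 1.54886
g(1.54886) = -0.02089
x_3 = 1.54886 − (-0.02089)·(1.54886 − 1.50000) / (-0.02089 − (-0.58747)) = 1.54886 − (-0.00102)/(0.56657) = 1.55066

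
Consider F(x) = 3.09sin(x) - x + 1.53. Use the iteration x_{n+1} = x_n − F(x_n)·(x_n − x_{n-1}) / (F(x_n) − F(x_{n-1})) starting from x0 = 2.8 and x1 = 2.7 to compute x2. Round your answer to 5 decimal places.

F(2.8) = -0.2348866, F(2.7) = 0.1506038
x2 = 2.7000000 − 0.1506038·(2.7000000 − 2.8000000) / (0.1506038 − (-0.2348866)) = 2.7000000 − (-0.0150604)/(0.3854904) = 2.7390681

2.73907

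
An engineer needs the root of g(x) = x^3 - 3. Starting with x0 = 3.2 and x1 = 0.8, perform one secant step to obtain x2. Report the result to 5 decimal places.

0.98512

g(3.2) = 29.7680000, g(0.8) = -2.4880000
x2 = 0.8000000 − (-2.4880000)·(0.8000000 − 3.2000000) / (-2.4880000 − 29.7680000) = 0.8000000 − (5.9712000)/(-32.2560000) = 0.9851190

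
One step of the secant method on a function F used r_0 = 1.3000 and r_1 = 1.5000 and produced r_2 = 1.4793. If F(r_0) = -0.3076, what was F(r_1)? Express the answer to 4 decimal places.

0.0355

The secant line through (1.3000, -0.3076) and (1.5000, F(r_1)) crosses zero at r_2 = 1.4793.
So (1.3000, -0.3076), (1.5000, F(r_1)), (1.4793, 0) are collinear:
F(r_1) = -0.3076 · (1.5000 − 1.4793) / (1.3000 − 1.4793) = -0.3076 · (0.020700)/(-0.179300) = 0.035512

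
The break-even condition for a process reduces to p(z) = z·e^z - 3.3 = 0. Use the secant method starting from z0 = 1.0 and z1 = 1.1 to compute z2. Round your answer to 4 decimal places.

p(1.0) = -0.581718, p(1.1) = 0.004583
z2 = 1.100000 − 0.004583·(1.100000 − 1.000000) / (0.004583 − (-0.581718)) = 1.100000 − (0.000458)/(0.586301) = 1.099218

1.0992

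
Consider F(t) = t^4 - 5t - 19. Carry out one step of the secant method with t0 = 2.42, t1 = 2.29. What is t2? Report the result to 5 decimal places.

2.35238

F(2.42) = 3.1974210, F(2.29) = -2.9494152
t2 = 2.2900000 − (-2.9494152)·(2.2900000 − 2.4200000) / (-2.9494152 − 3.1974210) = 2.2900000 − (0.3834240)/(-6.1468361) = 2.3523775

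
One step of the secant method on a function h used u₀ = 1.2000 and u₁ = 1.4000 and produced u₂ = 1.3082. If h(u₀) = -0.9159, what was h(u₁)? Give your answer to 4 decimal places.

The secant line through (1.2000, -0.9159) and (1.4000, h(u₁)) crosses zero at u₂ = 1.3082.
So (1.2000, -0.9159), (1.4000, h(u₁)), (1.3082, 0) are collinear:
h(u₁) = -0.9159 · (1.4000 − 1.3082) / (1.2000 − 1.3082) = -0.9159 · (0.091800)/(-0.108200) = 0.777076

0.7771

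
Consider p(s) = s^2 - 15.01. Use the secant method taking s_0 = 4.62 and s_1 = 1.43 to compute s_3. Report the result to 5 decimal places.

4.02147

p(4.62) = 6.3344000, p(1.43) = -12.9651000
s_2 = 1.4300000 − (-12.9651000)·(1.4300000 − 4.6200000) / (-12.9651000 − 6.3344000) = 1.4300000 − (41.3586690)/(-19.2995000) = 3.5729917
p(3.5729917) = -2.2437301
s_3 = 3.5729917 − (-2.2437301)·(3.5729917 − 1.4300000) / (-2.2437301 − (-12.9651000)) = 3.5729917 − (-4.8082950)/(10.7213699) = 4.0214694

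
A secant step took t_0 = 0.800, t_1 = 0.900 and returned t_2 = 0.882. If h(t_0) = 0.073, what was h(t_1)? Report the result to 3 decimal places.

The secant line through (0.800, 0.073) and (0.900, h(t_1)) crosses zero at t_2 = 0.882.
So (0.800, 0.073), (0.900, h(t_1)), (0.882, 0) are collinear:
h(t_1) = 0.073 · (0.900 − 0.882) / (0.800 − 0.882) = 0.073 · (0.01800)/(-0.08200) = -0.01602

-0.016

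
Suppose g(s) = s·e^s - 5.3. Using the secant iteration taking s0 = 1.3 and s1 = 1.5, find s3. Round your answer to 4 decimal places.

1.3596

g(1.3) = -0.529914, g(1.5) = 1.422534
s2 = 1.500000 − 1.422534·(1.500000 − 1.300000) / (1.422534 − (-0.529914)) = 1.500000 − (0.284507)/(1.952448) = 1.354282
g(1.354282) = -0.053540
s3 = 1.354282 − (-0.053540)·(1.354282 − 1.500000) / (-0.053540 − 1.422534) = 1.354282 − (0.007802)/(-1.476074) = 1.359568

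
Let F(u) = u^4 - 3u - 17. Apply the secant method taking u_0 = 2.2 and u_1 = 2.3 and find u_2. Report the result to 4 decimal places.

2.2041

F(2.2) = -0.174400, F(2.3) = 4.084100
u_2 = 2.300000 − 4.084100·(2.300000 − 2.200000) / (4.084100 − (-0.174400)) = 2.300000 − (0.408410)/(4.258500) = 2.204095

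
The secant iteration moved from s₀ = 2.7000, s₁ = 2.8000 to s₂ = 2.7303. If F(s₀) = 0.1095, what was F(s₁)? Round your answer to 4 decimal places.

The secant line through (2.7000, 0.1095) and (2.8000, F(s₁)) crosses zero at s₂ = 2.7303.
So (2.7000, 0.1095), (2.8000, F(s₁)), (2.7303, 0) are collinear:
F(s₁) = 0.1095 · (2.8000 − 2.7303) / (2.7000 − 2.7303) = 0.1095 · (0.069700)/(-0.030300) = -0.251886

-0.2519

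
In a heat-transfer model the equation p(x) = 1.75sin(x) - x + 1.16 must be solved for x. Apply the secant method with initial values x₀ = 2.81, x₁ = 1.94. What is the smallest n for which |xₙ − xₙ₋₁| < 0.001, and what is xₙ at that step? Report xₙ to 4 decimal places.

n = 5, xₙ = 2.3745

p(2.81) = -1.080289, p(1.94) = 0.852076
x₂ = 1.940000 − 0.852076·(-0.870000)/(1.932365) = 2.323626;  |Δ| = 0.383626
p(2.323626) = 0.113448
x₃ = 2.323626 − 0.113448·(0.383626)/(-0.738628) = 2.382549;  |Δ| = 0.058922
p(2.382549) = -0.018149
x₄ = 2.382549 − (-0.018149)·(0.058922)/(-0.131597) = 2.374422;  |Δ| = 0.008126
p(2.374422) = 0.000254
x₅ = 2.374422 − 0.000254·(-0.008126)/(0.018404) = 2.374535;  |Δ| = 0.000112
|x₅ − x₄| = 0.000112 < 0.001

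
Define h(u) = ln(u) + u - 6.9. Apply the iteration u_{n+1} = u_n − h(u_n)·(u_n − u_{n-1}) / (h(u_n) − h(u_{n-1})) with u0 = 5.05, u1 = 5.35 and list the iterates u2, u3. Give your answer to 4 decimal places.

h(5.05) = -0.230612, h(5.35) = 0.127097
u2 = 5.350000 − 0.127097·(5.350000 − 5.050000) / (0.127097 − (-0.230612)) = 5.350000 − (0.038129)/(0.357708) = 5.243408
h(5.243408) = 0.000379
u3 = 5.243408 − 0.000379·(5.243408 − 5.350000) / (0.000379 − 0.127097) = 5.243408 − (-0.000040)/(-0.126717) = 5.243089

5.2434, 5.2431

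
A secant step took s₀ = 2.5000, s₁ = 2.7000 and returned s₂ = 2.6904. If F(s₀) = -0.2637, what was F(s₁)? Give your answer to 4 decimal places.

0.0133

The secant line through (2.5000, -0.2637) and (2.7000, F(s₁)) crosses zero at s₂ = 2.6904.
So (2.5000, -0.2637), (2.7000, F(s₁)), (2.6904, 0) are collinear:
F(s₁) = -0.2637 · (2.7000 − 2.6904) / (2.5000 − 2.6904) = -0.2637 · (0.009600)/(-0.190400) = 0.013296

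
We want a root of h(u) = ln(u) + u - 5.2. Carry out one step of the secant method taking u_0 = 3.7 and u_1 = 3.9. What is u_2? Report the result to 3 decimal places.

h(3.7) = -0.19167, h(3.9) = 0.06098
u_2 = 3.90000 − 0.06098·(3.90000 − 3.70000) / (0.06098 − (-0.19167)) = 3.90000 − (0.01220)/(0.25264) = 3.85173

3.852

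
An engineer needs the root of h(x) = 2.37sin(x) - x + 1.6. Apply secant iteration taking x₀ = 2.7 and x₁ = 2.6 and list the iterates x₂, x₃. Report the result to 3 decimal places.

h(2.7) = -0.08711, h(2.6) = 0.22174
x₂ = 2.60000 − 0.22174·(2.60000 − 2.70000) / (0.22174 − (-0.08711)) = 2.60000 − (-0.02217)/(0.30885) = 2.67180
h(2.67180) = 0.00112
x₃ = 2.67180 − 0.00112·(2.67180 − 2.60000) / (0.00112 − 0.22174) = 2.67180 − (0.00008)/(-0.22062) = 2.67216

2.672, 2.672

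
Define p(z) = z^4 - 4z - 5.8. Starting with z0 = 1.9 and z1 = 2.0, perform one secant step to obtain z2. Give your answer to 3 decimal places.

1.914

p(1.9) = -0.36790, p(2.0) = 2.20000
z2 = 2.00000 − 2.20000·(2.00000 − 1.90000) / (2.20000 − (-0.36790)) = 2.00000 − (0.22000)/(2.56790) = 1.91433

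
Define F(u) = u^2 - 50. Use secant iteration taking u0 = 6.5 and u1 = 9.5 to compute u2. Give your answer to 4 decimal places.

6.9844

F(6.5) = -7.750000, F(9.5) = 40.250000
u2 = 9.500000 − 40.250000·(9.500000 − 6.500000) / (40.250000 − (-7.750000)) = 9.500000 − (120.750000)/(48.000000) = 6.984375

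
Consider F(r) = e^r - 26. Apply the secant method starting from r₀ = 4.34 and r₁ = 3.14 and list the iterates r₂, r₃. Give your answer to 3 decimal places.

3.205, 3.261

F(4.34) = 50.70754, F(3.14) = -2.89613
r₂ = 3.14000 − (-2.89613)·(3.14000 − 4.34000) / (-2.89613 − 50.70754) = 3.14000 − (3.47536)/(-53.60367) = 3.20483
F(3.20483) = -1.34858
r₃ = 3.20483 − (-1.34858)·(3.20483 − 3.14000) / (-1.34858 − (-2.89613)) = 3.20483 − (-0.08743)/(1.54755) = 3.26133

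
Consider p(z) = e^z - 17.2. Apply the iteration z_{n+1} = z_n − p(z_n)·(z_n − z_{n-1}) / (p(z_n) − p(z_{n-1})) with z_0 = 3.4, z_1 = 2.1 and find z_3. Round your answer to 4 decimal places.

p(3.4) = 12.764100, p(2.1) = -9.033830
z_2 = 2.100000 − (-9.033830)·(2.100000 − 3.400000) / (-9.033830 − 12.764100) = 2.100000 − (11.743979)/(-21.797930) = 2.638766
p(2.638766) = -3.204081
z_3 = 2.638766 − (-3.204081)·(2.638766 − 2.100000) / (-3.204081 − (-9.033830)) = 2.638766 − (-1.726249)/(5.829749) = 2.934876

2.9349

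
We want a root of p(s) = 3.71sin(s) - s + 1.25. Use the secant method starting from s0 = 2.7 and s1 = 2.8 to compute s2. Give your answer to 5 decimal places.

2.73062

p(2.7) = 0.1355794, p(2.8) = -0.3071940
s2 = 2.8000000 − (-0.3071940)·(2.8000000 − 2.7000000) / (-0.3071940 − 0.1355794) = 2.8000000 − (-0.0307194)/(-0.4427733) = 2.7306205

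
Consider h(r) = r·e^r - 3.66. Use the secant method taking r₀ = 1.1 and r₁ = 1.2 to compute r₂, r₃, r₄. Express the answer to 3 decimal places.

h(1.1) = -0.35542, h(1.2) = 0.32414
r₂ = 1.20000 − 0.32414·(1.20000 − 1.10000) / (0.32414 − (-0.35542)) = 1.20000 − (0.03241)/(0.67956) = 1.15230
h(1.15230) = -0.01243
r₃ = 1.15230 − (-0.01243)·(1.15230 − 1.20000) / (-0.01243 − 0.32414) = 1.15230 − (0.00059)/(-0.33657) = 1.15406
h(1.15406) = -0.00041
r₄ = 1.15406 − (-0.00041)·(1.15406 − 1.15230) / (-0.00041 − (-0.01243)) = 1.15406 − (0.00000)/(0.01201) = 1.15412

1.152, 1.154, 1.154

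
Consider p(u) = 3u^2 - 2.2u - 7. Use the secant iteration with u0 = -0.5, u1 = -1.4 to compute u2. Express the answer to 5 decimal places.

-1.15190

p(-0.5) = -5.1500000, p(-1.4) = 1.9600000
u2 = -1.4000000 − 1.9600000·(-1.4000000 − (-0.5000000)) / (1.9600000 − (-5.1500000)) = -1.4000000 − (-1.7640000)/(7.1100000) = -1.1518987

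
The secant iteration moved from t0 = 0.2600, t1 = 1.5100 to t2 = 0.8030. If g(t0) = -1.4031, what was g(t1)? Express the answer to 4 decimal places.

1.8269

The secant line through (0.2600, -1.4031) and (1.5100, g(t1)) crosses zero at t2 = 0.8030.
So (0.2600, -1.4031), (1.5100, g(t1)), (0.8030, 0) are collinear:
g(t1) = -1.4031 · (1.5100 − 0.8030) / (0.2600 − 0.8030) = -1.4031 · (0.707000)/(-0.543000) = 1.826872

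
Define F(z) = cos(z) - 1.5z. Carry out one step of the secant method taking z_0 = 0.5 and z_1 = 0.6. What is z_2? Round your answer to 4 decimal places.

0.5631

F(0.5) = 0.127583, F(0.6) = -0.074664
z_2 = 0.600000 − (-0.074664)·(0.600000 − 0.500000) / (-0.074664 − 0.127583) = 0.600000 − (-0.007466)/(-0.202247) = 0.563083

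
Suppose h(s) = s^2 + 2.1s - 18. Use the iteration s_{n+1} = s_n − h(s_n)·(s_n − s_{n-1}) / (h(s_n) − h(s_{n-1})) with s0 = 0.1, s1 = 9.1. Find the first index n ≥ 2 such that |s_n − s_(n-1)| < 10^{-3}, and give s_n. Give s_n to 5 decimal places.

n = 7, s_n = 3.32064

h(0.1) = -17.7800000, h(9.1) = 83.9200000
s2 = 9.1000000 − 83.9200000·(9.0000000)/(101.7000000) = 1.6734513;  |Δ| = 7.4265487
h(1.6734513) = -11.6853129
s3 = 1.6734513 − (-11.6853129)·(-7.4265487)/(-95.6053129) = 2.5811576;  |Δ| = 0.9077063
h(2.5811576) = -5.9171943
s4 = 2.5811576 − (-5.9171943)·(0.9077063)/(5.7681186) = 3.5123234;  |Δ| = 0.9311658
h(3.5123234) = 1.7122947
s5 = 3.5123234 − 1.7122947·(0.9311658)/(7.6294890) = 3.3033408;  |Δ| = 0.2089826
h(3.3033408) = -0.1509237
s6 = 3.3033408 − (-0.1509237)·(-0.2089826)/(-1.8632184) = 3.3202687;  |Δ| = 0.0169279
h(3.3202687) = -0.0032511
s7 = 3.3202687 − (-0.0032511)·(0.0169279)/(0.1476726) = 3.3206414;  |Δ| = 0.0003727
|s7 − s6| = 0.0003727 < 10^{-3}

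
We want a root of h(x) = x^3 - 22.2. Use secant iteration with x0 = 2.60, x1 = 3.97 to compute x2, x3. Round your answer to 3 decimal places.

h(2.60) = -4.62400, h(3.97) = 40.37077
x2 = 3.97000 − 40.37077·(3.97000 − 2.60000) / (40.37077 − (-4.62400)) = 3.97000 − (55.30796)/(44.99477) = 2.74079
h(2.74079) = -1.61134
x3 = 2.74079 − (-1.61134)·(2.74079 − 3.97000) / (-1.61134 − 40.37077) = 2.74079 − (1.98068)/(-41.98212) = 2.78797

2.741, 2.788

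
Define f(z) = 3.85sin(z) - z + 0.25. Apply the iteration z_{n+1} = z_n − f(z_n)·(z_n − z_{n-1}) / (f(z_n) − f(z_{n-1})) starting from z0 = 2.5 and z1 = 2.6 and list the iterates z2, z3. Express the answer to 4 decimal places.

f(2.5) = 0.054118, f(2.6) = -0.365320
z2 = 2.600000 − (-0.365320)·(2.600000 − 2.500000) / (-0.365320 − 0.054118) = 2.600000 − (-0.036532)/(-0.419437) = 2.512902
f(2.512902) = 0.001228
z3 = 2.512902 − 0.001228·(2.512902 − 2.600000) / (0.001228 − (-0.365320)) = 2.512902 − (-0.000107)/(0.366548) = 2.513194

2.5129, 2.5132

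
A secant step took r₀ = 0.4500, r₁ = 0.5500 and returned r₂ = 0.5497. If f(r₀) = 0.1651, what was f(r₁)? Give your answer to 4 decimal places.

The secant line through (0.4500, 0.1651) and (0.5500, f(r₁)) crosses zero at r₂ = 0.5497.
So (0.4500, 0.1651), (0.5500, f(r₁)), (0.5497, 0) are collinear:
f(r₁) = 0.1651 · (0.5500 − 0.5497) / (0.4500 − 0.5497) = 0.1651 · (0.000300)/(-0.099700) = -0.000497

-0.0005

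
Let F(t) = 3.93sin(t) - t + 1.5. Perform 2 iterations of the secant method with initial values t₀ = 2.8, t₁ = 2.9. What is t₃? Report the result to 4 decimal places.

F(2.8) = 0.016503, F(2.9) = -0.459750
t₂ = 2.900000 − (-0.459750)·(2.900000 − 2.800000) / (-0.459750 − 0.016503) = 2.900000 − (-0.045975)/(-0.476254) = 2.803465
F(2.803465) = 0.000199
t₃ = 2.803465 − 0.000199·(2.803465 − 2.900000) / (0.000199 − (-0.459750)) = 2.803465 − (-0.000019)/(0.459949) = 2.803507

2.8035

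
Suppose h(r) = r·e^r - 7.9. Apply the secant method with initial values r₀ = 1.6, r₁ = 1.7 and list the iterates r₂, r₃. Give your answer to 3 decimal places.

1.598, 1.598

h(1.6) = 0.02485, h(1.7) = 1.40571
r₂ = 1.70000 − 1.40571·(1.70000 − 1.60000) / (1.40571 − 0.02485) = 1.70000 − (0.14057)/(1.38086) = 1.59820
h(1.59820) = 0.00170
r₃ = 1.59820 − 0.00170·(1.59820 − 1.70000) / (0.00170 − 1.40571) = 1.59820 − (-0.00017)/(-1.40401) = 1.59808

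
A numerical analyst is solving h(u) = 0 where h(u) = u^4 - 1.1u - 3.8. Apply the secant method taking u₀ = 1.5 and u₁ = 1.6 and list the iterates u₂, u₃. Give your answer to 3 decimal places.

1.528, 1.530

h(1.5) = -0.38750, h(1.6) = 0.99360
u₂ = 1.60000 − 0.99360·(1.60000 − 1.50000) / (0.99360 − (-0.38750)) = 1.60000 − (0.09936)/(1.38110) = 1.52806
h(1.52806) = -0.02883
u₃ = 1.52806 − (-0.02883)·(1.52806 − 1.60000) / (-0.02883 − 0.99360) = 1.52806 − (0.00207)/(-1.02243) = 1.53009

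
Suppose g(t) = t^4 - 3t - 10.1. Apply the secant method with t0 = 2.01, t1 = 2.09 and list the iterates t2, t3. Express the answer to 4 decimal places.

2.0039, 2.0035

g(2.01) = 0.192408, g(2.09) = 2.710298
t2 = 2.090000 − 2.710298·(2.090000 − 2.010000) / (2.710298 − 0.192408) = 2.090000 − (0.216824)/(2.517890) = 2.003887
g(2.003887) = 0.013077
t3 = 2.003887 − 0.013077·(2.003887 − 2.090000) / (0.013077 − 2.710298) = 2.003887 − (-0.001126)/(-2.697221) = 2.003469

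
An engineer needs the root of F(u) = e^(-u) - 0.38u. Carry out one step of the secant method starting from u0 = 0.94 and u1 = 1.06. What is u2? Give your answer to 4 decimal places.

F(0.94) = 0.033428, F(1.06) = -0.056344
u2 = 1.060000 − (-0.056344)·(1.060000 − 0.940000) / (-0.056344 − 0.033428) = 1.060000 − (-0.006761)/(-0.089772) = 0.984684

0.9847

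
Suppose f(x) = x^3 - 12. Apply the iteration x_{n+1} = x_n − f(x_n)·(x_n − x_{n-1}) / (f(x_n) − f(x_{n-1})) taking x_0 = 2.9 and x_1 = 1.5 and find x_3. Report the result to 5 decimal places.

2.39231

f(2.9) = 12.3890000, f(1.5) = -8.6250000
x_2 = 1.5000000 − (-8.6250000)·(1.5000000 − 2.9000000) / (-8.6250000 − 12.3890000) = 1.5000000 − (12.0750000)/(-21.0140000) = 2.0746169
f(2.0746169) = -3.0707754
x_3 = 2.0746169 − (-3.0707754)·(2.0746169 − 1.5000000) / (-3.0707754 − (-8.6250000)) = 2.0746169 − (-1.7645195)/(5.5542246) = 2.3923065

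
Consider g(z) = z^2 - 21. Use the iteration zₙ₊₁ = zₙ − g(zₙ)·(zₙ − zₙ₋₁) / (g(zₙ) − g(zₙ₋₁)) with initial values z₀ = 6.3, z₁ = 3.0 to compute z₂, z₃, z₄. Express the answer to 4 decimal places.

4.2903, 4.6460, 4.5805

g(6.3) = 18.690000, g(3.0) = -12.000000
z₂ = 3.000000 − (-12.000000)·(3.000000 − 6.300000) / (-12.000000 − 18.690000) = 3.000000 − (39.600000)/(-30.690000) = 4.290323
g(4.290323) = -2.593132
z₃ = 4.290323 − (-2.593132)·(4.290323 − 3.000000) / (-2.593132 − (-12.000000)) = 4.290323 − (-3.345977)/(9.406868) = 4.646018
g(4.646018) = 0.585480
z₄ = 4.646018 − 0.585480·(4.646018 − 4.290323) / (0.585480 − (-2.593132)) = 4.646018 − (0.208253)/(3.178613) = 4.580501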